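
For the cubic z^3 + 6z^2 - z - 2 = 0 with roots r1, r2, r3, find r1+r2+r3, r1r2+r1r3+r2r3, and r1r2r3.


Monic cubic z^3+bz^2+cz+d=0: sum=-b, pairwise sum=c, product=-d.
b=6, c=-1, d=-2
r1+r2+r3 = -6
r1r2+r1r3+r2r3 = -1
r1r2r3 = 2


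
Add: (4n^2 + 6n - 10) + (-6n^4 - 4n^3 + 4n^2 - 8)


Align terms by degree and add:
  4n^2 + 6n - 10
  -6n^4 - 4n^3 + 4n^2 - 8
= -6n^4 - 4n^3 + 8n^2 + 6n - 18


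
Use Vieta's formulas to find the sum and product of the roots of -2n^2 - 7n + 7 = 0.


For an^2+bn+c=0: sum = -b/a, product = c/a.
a=-2, b=-7, c=7
Sum = -(-7)/-2 = -7/2
Product = (7)/-2 = -7/2


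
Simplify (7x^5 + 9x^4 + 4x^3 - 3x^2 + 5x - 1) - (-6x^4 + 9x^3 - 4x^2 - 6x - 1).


Distribute the minus sign:
  (7x^5 + 9x^4 + 4x^3 - 3x^2 + 5x - 1)
- (-6x^4 + 9x^3 - 4x^2 - 6x - 1)
Negate second polynomial: 6x^4 - 9x^3 + 4x^2 + 6x + 1
Add: 7x^5 + 15x^4 - 5x^3 + x^2 + 11x


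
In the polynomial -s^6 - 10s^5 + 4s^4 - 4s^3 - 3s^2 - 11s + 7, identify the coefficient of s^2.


Read off the coefficient of s^2: -3


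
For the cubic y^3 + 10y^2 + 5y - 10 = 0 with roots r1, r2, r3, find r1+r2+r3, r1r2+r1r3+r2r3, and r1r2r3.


Monic cubic y^3+by^2+cy+d=0: sum=-b, pairwise sum=c, product=-d.
b=10, c=5, d=-10
r1+r2+r3 = -10
r1r2+r1r3+r2r3 = 5
r1r2r3 = 10


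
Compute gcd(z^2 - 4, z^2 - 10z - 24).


Factor each:
  z^2 - 4 = (z + 2)(z - 2)
  z^2 - 10z - 24 = (z + 2)(z - 12)
Common monic factor: z + 2


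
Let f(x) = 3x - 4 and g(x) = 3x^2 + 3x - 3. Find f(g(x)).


Substitute g(x) into f:
f(g(x)) = 3*(3x^2 + 3x - 3) + (-4)
Expand and combine: 9x^2 + 9x - 13


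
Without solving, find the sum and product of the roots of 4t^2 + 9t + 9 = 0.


For at^2+bt+c=0: sum = -b/a, product = c/a.
a=4, b=9, c=9
Sum = -(9)/4 = -9/4
Product = (9)/4 = 9/4


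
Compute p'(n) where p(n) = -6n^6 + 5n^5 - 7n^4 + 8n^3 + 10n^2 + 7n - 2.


Apply the power rule term by term:
  d/dn(-6n^6) = -36n^5
  d/dn(5n^5) = 25n^4
  d/dn(-7n^4) = -28n^3
  d/dn(8n^3) = 24n^2
  d/dn(10n^2) = 20n
  d/dn(7n) = 7
  d/dn(-2) = 0
p'(n) = -36n^5 + 25n^4 - 28n^3 + 24n^2 + 20n + 7


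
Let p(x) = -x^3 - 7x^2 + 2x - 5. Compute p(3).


Using direct substitution:
  -1 * (3)^3 = -27
  -7 * (3)^2 = -63
  2 * (3)^1 = 6
  constant: -5
Sum = -27 - 63 + 6 - 5 = -89


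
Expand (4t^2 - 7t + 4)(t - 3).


Distribute each term of the first polynomial:
  (4t^2)(t - 3) = 4t^3 - 12t^2
  (-7t)(t - 3) = -7t^2 + 21t
  (4)(t - 3) = 4t - 12
Sum: 4t^3 - 19t^2 + 25t - 12


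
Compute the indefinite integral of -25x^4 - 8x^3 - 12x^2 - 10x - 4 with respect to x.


Reverse power rule on each term:
  ∫ -25x^4 dx = -5x^5
  ∫ -8x^3 dx = -2x^4
  ∫ -12x^2 dx = -4x^3
  ∫ -10x dx = -5x^2
  ∫ -4 dx = -4x
F(x) = -5x^5 - 2x^4 - 4x^3 - 5x^2 - 4x + C


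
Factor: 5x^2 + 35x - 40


Roots satisfy r1 + r2 = -b/a = -7 and r1*r2 = c/a = -8.
So r1 = 1, r2 = -8.
5x^2 + 35x - 40 = 5(x - r1)(x - r2) = 5(x - 1)(x + 8)


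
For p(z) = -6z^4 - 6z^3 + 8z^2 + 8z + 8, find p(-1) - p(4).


p(-1) = 8
p(4) = -1752
p(-1) - p(4) = 8 + 1752 = 1760


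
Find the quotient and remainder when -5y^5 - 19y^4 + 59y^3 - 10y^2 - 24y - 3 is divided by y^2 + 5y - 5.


(-5y^5 - 19y^4 + 59y^3 - 10y^2 - 24y - 3) / (y^2 + 5y - 5)
Step 1: -5y^3 * (y^2 + 5y - 5) = -5y^5 - 25y^4 + 25y^3; subtract.
Step 2: 6y^2 * (y^2 + 5y - 5) = 6y^4 + 30y^3 - 30y^2; subtract.
Step 3: 4y * (y^2 + 5y - 5) = 4y^3 + 20y^2 - 20y; subtract.
Step 4: 0 * (y^2 + 5y - 5) = 0; subtract.
Quotient: -5y^3 + 6y^2 + 4y, Remainder: -4y - 3


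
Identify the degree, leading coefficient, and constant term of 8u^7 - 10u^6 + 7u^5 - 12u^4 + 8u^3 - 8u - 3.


Highest power of u is 7, with coefficient 8. Constant term is -3.
Degree = 7, leading coefficient = 8, constant term = -3


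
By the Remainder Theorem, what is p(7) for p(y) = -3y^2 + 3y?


By the Remainder Theorem, the remainder equals p(7):
  -3*(7)^2 = -147
  3*(7)^1 = 21
  constant: 0
Sum: -147 + 21 + 0 = -126


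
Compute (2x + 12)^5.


Expand (2x + 12)^5 by repeated multiplication:
  (2x + 12)^2 = 4x^2 + 48x + 144
  (2x + 12)^3 = 8x^3 + 144x^2 + 864x + 1728
  (2x + 12)^4 = 16x^4 + 384x^3 + 3456x^2 + 13824x + 20736
= 32x^5 + 960x^4 + 11520x^3 + 69120x^2 + 207360x + 248832


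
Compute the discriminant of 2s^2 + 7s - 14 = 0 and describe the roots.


D = b^2 - 4ac = (7)^2 - 4(2)(-14) = 49 + 112 = 161
Since D > 0: two distinct irrational roots


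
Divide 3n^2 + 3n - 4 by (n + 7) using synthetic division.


Synthetic division with c = -7. Coefficients: 3, 3, -4
Bring down 3.
  3 * -7 = -21; -21 + 3 = -18
  -18 * -7 = 126; 126 - 4 = 122
Quotient: 3n - 18, Remainder: 122


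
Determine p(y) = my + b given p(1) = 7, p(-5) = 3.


p(y) = my + b. Using p(1)=7, p(-5)=3:
m = (7 - 3)/(1 + 5) = 4/6 = 2/3
b = 7 - m*(1) = 7 - 2/3 = 19/3
p(y) = (2/3)y + (19/3)


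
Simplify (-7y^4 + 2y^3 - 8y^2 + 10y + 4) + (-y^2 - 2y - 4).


Align terms by degree and add:
  -7y^4 + 2y^3 - 8y^2 + 10y + 4
  -y^2 - 2y - 4
= -7y^4 + 2y^3 - 9y^2 + 8y


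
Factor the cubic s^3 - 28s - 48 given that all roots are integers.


Try integer roots (divisors of -48). s=-4: p(-4)=0.
Divide out (s + 4): quotient is s^2 - 4s - 12.
Factor the quadratic: (s + 2)(s - 6)
Result: (s + 4)(s + 2)(s - 6)


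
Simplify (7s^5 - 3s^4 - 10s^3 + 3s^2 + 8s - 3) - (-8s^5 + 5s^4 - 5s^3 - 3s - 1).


Distribute the minus sign:
  (7s^5 - 3s^4 - 10s^3 + 3s^2 + 8s - 3)
- (-8s^5 + 5s^4 - 5s^3 - 3s - 1)
Negate second polynomial: 8s^5 - 5s^4 + 5s^3 + 3s + 1
Add: 15s^5 - 8s^4 - 5s^3 + 3s^2 + 11s - 2


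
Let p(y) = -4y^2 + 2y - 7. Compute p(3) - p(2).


p(3) = -37
p(2) = -19
p(3) - p(2) = -37 + 19 = -18


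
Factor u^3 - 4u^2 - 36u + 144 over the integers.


Try integer roots (divisors of 144). u=6: p(6)=0.
Divide out (u - 6): quotient is u^2 + 2u - 24.
Factor the quadratic: (u - 4)(u + 6)
Result: (u - 6)(u - 4)(u + 6)


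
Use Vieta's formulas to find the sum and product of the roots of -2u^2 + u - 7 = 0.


For au^2+bu+c=0: sum = -b/a, product = c/a.
a=-2, b=1, c=-7
Sum = -(1)/-2 = 1/2
Product = (-7)/-2 = 7/2


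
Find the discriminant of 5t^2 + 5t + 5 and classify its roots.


D = b^2 - 4ac = (5)^2 - 4(5)(5) = 25 - 100 = -75
Since D < 0: two complex conjugate roots (no real roots)


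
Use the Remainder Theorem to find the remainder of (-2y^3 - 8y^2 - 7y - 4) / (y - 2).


By the Remainder Theorem, the remainder equals p(2):
  -2*(2)^3 = -16
  -8*(2)^2 = -32
  -7*(2)^1 = -14
  constant: -4
Sum: -16 - 32 - 14 - 4 = -66


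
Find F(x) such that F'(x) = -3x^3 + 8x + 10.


Reverse power rule on each term:
  ∫ -3x^3 dx = -(3/4)x^4
  ∫ 8x dx = 4x^2
  ∫ 10 dx = 10x
F(x) = -(3/4)x^4 + 4x^2 + 10x + C


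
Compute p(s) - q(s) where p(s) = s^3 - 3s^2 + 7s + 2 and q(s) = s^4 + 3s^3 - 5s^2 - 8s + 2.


Distribute the minus sign:
  (s^3 - 3s^2 + 7s + 2)
- (s^4 + 3s^3 - 5s^2 - 8s + 2)
Negate second polynomial: -s^4 - 3s^3 + 5s^2 + 8s - 2
Add: -s^4 - 2s^3 + 2s^2 + 15s


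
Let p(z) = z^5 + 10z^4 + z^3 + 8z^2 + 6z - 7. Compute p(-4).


Using direct substitution:
  1 * (-4)^5 = -1024
  10 * (-4)^4 = 2560
  1 * (-4)^3 = -64
  8 * (-4)^2 = 128
  6 * (-4)^1 = -24
  constant: -7
Sum = -1024 + 2560 - 64 + 128 - 24 - 7 = 1569


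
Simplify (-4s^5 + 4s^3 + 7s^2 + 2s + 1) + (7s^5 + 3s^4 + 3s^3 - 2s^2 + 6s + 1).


Align terms by degree and add:
  -4s^5 + 4s^3 + 7s^2 + 2s + 1
+ 7s^5 + 3s^4 + 3s^3 - 2s^2 + 6s + 1
= 3s^5 + 3s^4 + 7s^3 + 5s^2 + 8s + 2


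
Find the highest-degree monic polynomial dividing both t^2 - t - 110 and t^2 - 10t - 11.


Factor each:
  t^2 - t - 110 = (t - 11)(t + 10)
  t^2 - 10t - 11 = (t - 11)(t + 1)
Common monic factor: t - 11


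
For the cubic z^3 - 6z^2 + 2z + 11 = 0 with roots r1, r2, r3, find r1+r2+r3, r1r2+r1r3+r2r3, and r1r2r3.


Monic cubic z^3+bz^2+cz+d=0: sum=-b, pairwise sum=c, product=-d.
b=-6, c=2, d=11
r1+r2+r3 = 6
r1r2+r1r3+r2r3 = 2
r1r2r3 = -11


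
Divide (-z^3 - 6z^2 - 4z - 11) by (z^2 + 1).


(-z^3 - 6z^2 - 4z - 11) / (z^2 + 1)
Step 1: -z * (z^2 + 1) = -z^3 - z; subtract.
Step 2: -6 * (z^2 + 1) = -6z^2 - 6; subtract.
Quotient: -z - 6, Remainder: -3z - 5


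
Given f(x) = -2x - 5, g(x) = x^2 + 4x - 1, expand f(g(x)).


Substitute g(x) into f:
f(g(x)) = -2*(x^2 + 4x - 1) + (-5)
Expand and combine: -2x^2 - 8x - 3


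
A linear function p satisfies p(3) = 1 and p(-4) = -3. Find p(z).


p(z) = mz + b. Using p(3)=1, p(-4)=-3:
m = (1 + 3)/(3 + 4) = 4/7 = 4/7
b = 1 - m*(3) = 1 - 12/7 = -5/7
p(z) = (4/7)z - (5/7)


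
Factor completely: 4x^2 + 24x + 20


Roots satisfy r1 + r2 = -b/a = -6 and r1*r2 = c/a = 5.
So r1 = -1, r2 = -5.
4x^2 + 24x + 20 = 4(x - r1)(x - r2) = 4(x + 1)(x + 5)


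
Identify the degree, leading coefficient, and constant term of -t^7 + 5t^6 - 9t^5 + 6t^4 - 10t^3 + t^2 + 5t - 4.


Highest power of t is 7, with coefficient -1. Constant term is -4.
Degree = 7, leading coefficient = -1, constant term = -4


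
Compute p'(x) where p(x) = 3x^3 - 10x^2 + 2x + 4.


Apply the power rule term by term:
  d/dx(3x^3) = 9x^2
  d/dx(-10x^2) = -20x
  d/dx(2x) = 2
  d/dx(4) = 0
p'(x) = 9x^2 - 20x + 2


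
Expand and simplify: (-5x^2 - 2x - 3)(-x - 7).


Distribute each term of the first polynomial:
  (-5x^2)(-x - 7) = 5x^3 + 35x^2
  (-2x)(-x - 7) = 2x^2 + 14x
  (-3)(-x - 7) = 3x + 21
Sum: 5x^3 + 37x^2 + 17x + 21


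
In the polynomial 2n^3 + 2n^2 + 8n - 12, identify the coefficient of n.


Read off the coefficient of n: 8


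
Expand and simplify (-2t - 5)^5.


Expand (-2t - 5)^5 by repeated multiplication:
  (-2t - 5)^2 = 4t^2 + 20t + 25
  (-2t - 5)^3 = -8t^3 - 60t^2 - 150t - 125
  (-2t - 5)^4 = 16t^4 + 160t^3 + 600t^2 + 1000t + 625
= -32t^5 - 400t^4 - 2000t^3 - 5000t^2 - 6250t - 3125


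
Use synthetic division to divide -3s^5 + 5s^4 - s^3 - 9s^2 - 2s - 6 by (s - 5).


Synthetic division with c = 5. Coefficients: -3, 5, -1, -9, -2, -6
Bring down -3.
  -3 * 5 = -15; -15 + 5 = -10
  -10 * 5 = -50; -50 - 1 = -51
  -51 * 5 = -255; -255 - 9 = -264
  -264 * 5 = -1320; -1320 - 2 = -1322
  -1322 * 5 = -6610; -6610 - 6 = -6616
Quotient: -3s^4 - 10s^3 - 51s^2 - 264s - 1322, Remainder: -6616


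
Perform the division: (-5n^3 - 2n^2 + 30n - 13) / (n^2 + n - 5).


(-5n^3 - 2n^2 + 30n - 13) / (n^2 + n - 5)
Step 1: -5n * (n^2 + n - 5) = -5n^3 - 5n^2 + 25n; subtract.
Step 2: 3 * (n^2 + n - 5) = 3n^2 + 3n - 15; subtract.
Quotient: -5n + 3, Remainder: 2n + 2


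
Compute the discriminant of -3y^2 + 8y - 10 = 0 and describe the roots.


D = b^2 - 4ac = (8)^2 - 4(-3)(-10) = 64 - 120 = -56
Since D < 0: two complex conjugate roots (no real roots)


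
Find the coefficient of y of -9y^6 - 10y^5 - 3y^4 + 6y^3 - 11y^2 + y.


Read off the coefficient of y: 1


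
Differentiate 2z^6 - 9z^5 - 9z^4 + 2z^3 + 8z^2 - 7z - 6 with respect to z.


Apply the power rule term by term:
  d/dz(2z^6) = 12z^5
  d/dz(-9z^5) = -45z^4
  d/dz(-9z^4) = -36z^3
  d/dz(2z^3) = 6z^2
  d/dz(8z^2) = 16z
  d/dz(-7z) = -7
  d/dz(-6) = 0
p'(z) = 12z^5 - 45z^4 - 36z^3 + 6z^2 + 16z - 7


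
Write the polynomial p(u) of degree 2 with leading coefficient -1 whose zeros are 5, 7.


p(u) = -(u - 5)(u - 7)
Expand: -u^2 + 12u - 35


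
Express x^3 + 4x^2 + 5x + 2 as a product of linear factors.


Try integer roots (divisors of 2). x=-1: p(-1)=0.
Divide out (x + 1): quotient is x^2 + 3x + 2.
Factor the quadratic: (x + 2)(x + 1)
Result: (x + 1)(x + 2)(x + 1)


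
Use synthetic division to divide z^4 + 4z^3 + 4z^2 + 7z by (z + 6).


Synthetic division with c = -6. Coefficients: 1, 4, 4, 7, 0
Bring down 1.
  1 * -6 = -6; -6 + 4 = -2
  -2 * -6 = 12; 12 + 4 = 16
  16 * -6 = -96; -96 + 7 = -89
  -89 * -6 = 534; 534 + 0 = 534
Quotient: z^3 - 2z^2 + 16z - 89, Remainder: 534


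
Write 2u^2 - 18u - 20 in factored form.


Roots satisfy r1 + r2 = -b/a = 9 and r1*r2 = c/a = -10.
So r1 = -1, r2 = 10.
2u^2 - 18u - 20 = 2(u - r1)(u - r2) = 2(u + 1)(u - 10)


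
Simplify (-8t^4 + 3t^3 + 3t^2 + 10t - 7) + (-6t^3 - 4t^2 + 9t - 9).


Align terms by degree and add:
  -8t^4 + 3t^3 + 3t^2 + 10t - 7
  -6t^3 - 4t^2 + 9t - 9
= -8t^4 - 3t^3 - t^2 + 19t - 16


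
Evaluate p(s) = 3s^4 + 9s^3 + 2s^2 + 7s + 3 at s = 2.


Using direct substitution:
  3 * (2)^4 = 48
  9 * (2)^3 = 72
  2 * (2)^2 = 8
  7 * (2)^1 = 14
  constant: 3
Sum = 48 + 72 + 8 + 14 + 3 = 145


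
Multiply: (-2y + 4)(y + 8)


Distribute each term of the first polynomial:
  (-2y)(y + 8) = -2y^2 - 16y
  (4)(y + 8) = 4y + 32
Sum: -2y^2 - 12y + 32


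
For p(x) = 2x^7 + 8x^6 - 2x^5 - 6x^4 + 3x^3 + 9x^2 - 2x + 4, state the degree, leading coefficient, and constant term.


Highest power of x is 7, with coefficient 2. Constant term is 4.
Degree = 7, leading coefficient = 2, constant term = 4


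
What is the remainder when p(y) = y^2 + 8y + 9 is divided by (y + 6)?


By the Remainder Theorem, the remainder equals p(-6):
  1*(-6)^2 = 36
  8*(-6)^1 = -48
  constant: 9
Sum: 36 - 48 + 9 = -3


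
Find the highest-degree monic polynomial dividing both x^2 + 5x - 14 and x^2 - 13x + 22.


Factor each:
  x^2 + 5x - 14 = (x - 2)(x + 7)
  x^2 - 13x + 22 = (x - 2)(x - 11)
Common monic factor: x - 2


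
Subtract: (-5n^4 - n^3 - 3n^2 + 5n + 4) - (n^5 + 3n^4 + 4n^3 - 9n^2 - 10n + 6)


Distribute the minus sign:
  (-5n^4 - n^3 - 3n^2 + 5n + 4)
- (n^5 + 3n^4 + 4n^3 - 9n^2 - 10n + 6)
Negate second polynomial: -n^5 - 3n^4 - 4n^3 + 9n^2 + 10n - 6
Add: -n^5 - 8n^4 - 5n^3 + 6n^2 + 15n - 2


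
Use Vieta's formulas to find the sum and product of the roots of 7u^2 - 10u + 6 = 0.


For au^2+bu+c=0: sum = -b/a, product = c/a.
a=7, b=-10, c=6
Sum = -(-10)/7 = 10/7
Product = (6)/7 = 6/7


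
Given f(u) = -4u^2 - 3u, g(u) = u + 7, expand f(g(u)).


Substitute g(u) into f:
f(g(u)) = -4*(u + 7)^2 + (-3)*(u + 7)
(u + 7)^2 = u^2 + 14u + 49
Expand and combine: -4u^2 - 59u - 217


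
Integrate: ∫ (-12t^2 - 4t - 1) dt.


Reverse power rule on each term:
  ∫ -12t^2 dt = -4t^3
  ∫ -4t dt = -2t^2
  ∫ -1 dt = -t
F(t) = -4t^3 - 2t^2 - t + C


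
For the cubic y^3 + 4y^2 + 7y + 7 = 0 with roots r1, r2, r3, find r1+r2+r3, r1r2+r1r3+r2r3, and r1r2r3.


Monic cubic y^3+by^2+cy+d=0: sum=-b, pairwise sum=c, product=-d.
b=4, c=7, d=7
r1+r2+r3 = -4
r1r2+r1r3+r2r3 = 7
r1r2r3 = -7


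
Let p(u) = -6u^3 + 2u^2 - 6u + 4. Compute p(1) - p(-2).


p(1) = -6
p(-2) = 72
p(1) - p(-2) = -6 - 72 = -78


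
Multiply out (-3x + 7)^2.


Expand (-3x + 7)^2 by repeated multiplication:
= 9x^2 - 42x + 49


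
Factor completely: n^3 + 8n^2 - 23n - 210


Try integer roots (divisors of -210). n=5: p(5)=0.
Divide out (n - 5): quotient is n^2 + 13n + 42.
Factor the quadratic: (n + 7)(n + 6)
Result: (n - 5)(n + 7)(n + 6)


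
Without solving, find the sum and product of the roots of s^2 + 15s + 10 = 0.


For as^2+bs+c=0: sum = -b/a, product = c/a.
a=1, b=15, c=10
Sum = -(15)/1 = -15
Product = (10)/1 = 10


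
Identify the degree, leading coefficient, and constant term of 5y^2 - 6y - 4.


Highest power of y is 2, with coefficient 5. Constant term is -4.
Degree = 2, leading coefficient = 5, constant term = -4


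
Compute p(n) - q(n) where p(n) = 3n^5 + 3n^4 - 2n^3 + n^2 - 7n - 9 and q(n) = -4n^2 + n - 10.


Distribute the minus sign:
  (3n^5 + 3n^4 - 2n^3 + n^2 - 7n - 9)
- (-4n^2 + n - 10)
Negate second polynomial: 4n^2 - n + 10
Add: 3n^5 + 3n^4 - 2n^3 + 5n^2 - 8n + 1


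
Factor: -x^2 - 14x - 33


Roots satisfy r1 + r2 = -b/a = -14 and r1*r2 = c/a = 33.
So r1 = -3, r2 = -11.
-x^2 - 14x - 33 = -(x - r1)(x - r2) = -(x + 3)(x + 11)


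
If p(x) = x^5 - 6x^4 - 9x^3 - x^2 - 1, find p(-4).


Using direct substitution:
  1 * (-4)^5 = -1024
  -6 * (-4)^4 = -1536
  -9 * (-4)^3 = 576
  -1 * (-4)^2 = -16
  0 * (-4)^1 = 0
  constant: -1
Sum = -1024 - 1536 + 576 - 16 + 0 - 1 = -2001


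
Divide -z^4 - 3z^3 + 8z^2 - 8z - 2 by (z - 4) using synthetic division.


Synthetic division with c = 4. Coefficients: -1, -3, 8, -8, -2
Bring down -1.
  -1 * 4 = -4; -4 - 3 = -7
  -7 * 4 = -28; -28 + 8 = -20
  -20 * 4 = -80; -80 - 8 = -88
  -88 * 4 = -352; -352 - 2 = -354
Quotient: -z^3 - 7z^2 - 20z - 88, Remainder: -354


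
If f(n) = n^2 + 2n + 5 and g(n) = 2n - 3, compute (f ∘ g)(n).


Substitute g(n) into f:
f(g(n)) = 1*(2n - 3)^2 + 2*(2n - 3) + 5
(2n - 3)^2 = 4n^2 - 12n + 9
Expand and combine: 4n^2 - 8n + 8


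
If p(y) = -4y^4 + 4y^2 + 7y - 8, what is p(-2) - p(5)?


p(-2) = -70
p(5) = -2373
p(-2) - p(5) = -70 + 2373 = 2303


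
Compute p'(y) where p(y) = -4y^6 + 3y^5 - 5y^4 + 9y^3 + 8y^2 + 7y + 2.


Apply the power rule term by term:
  d/dy(-4y^6) = -24y^5
  d/dy(3y^5) = 15y^4
  d/dy(-5y^4) = -20y^3
  d/dy(9y^3) = 27y^2
  d/dy(8y^2) = 16y
  d/dy(7y) = 7
  d/dy(2) = 0
p'(y) = -24y^5 + 15y^4 - 20y^3 + 27y^2 + 16y + 7


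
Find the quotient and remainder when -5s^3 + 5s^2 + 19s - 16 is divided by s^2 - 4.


(-5s^3 + 5s^2 + 19s - 16) / (s^2 - 4)
Step 1: -5s * (s^2 - 4) = -5s^3 + 20s; subtract.
Step 2: 5 * (s^2 - 4) = 5s^2 - 20; subtract.
Quotient: -5s + 5, Remainder: -s + 4


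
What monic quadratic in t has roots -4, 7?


p(t) = (t + 4)(t - 7)
Expand: t^2 - 3t - 28


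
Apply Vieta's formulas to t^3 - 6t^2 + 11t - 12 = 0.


Monic cubic t^3+bt^2+ct+d=0: sum=-b, pairwise sum=c, product=-d.
b=-6, c=11, d=-12
r1+r2+r3 = 6
r1r2+r1r3+r2r3 = 11
r1r2r3 = 12


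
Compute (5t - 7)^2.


Expand (5t - 7)^2 by repeated multiplication:
= 25t^2 - 70t + 49


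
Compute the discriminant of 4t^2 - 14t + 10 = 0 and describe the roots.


D = b^2 - 4ac = (-14)^2 - 4(4)(10) = 196 - 160 = 36
Since D > 0: two distinct rational roots


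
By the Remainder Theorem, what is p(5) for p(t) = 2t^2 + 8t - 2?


By the Remainder Theorem, the remainder equals p(5):
  2*(5)^2 = 50
  8*(5)^1 = 40
  constant: -2
Sum: 50 + 40 - 2 = 88


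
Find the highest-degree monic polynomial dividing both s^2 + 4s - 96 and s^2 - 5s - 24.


Factor each:
  s^2 + 4s - 96 = (s - 8)(s + 12)
  s^2 - 5s - 24 = (s - 8)(s + 3)
Common monic factor: s - 8


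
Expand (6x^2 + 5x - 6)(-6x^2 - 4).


Distribute each term of the first polynomial:
  (6x^2)(-6x^2 - 4) = -36x^4 - 24x^2
  (5x)(-6x^2 - 4) = -30x^3 - 20x
  (-6)(-6x^2 - 4) = 36x^2 + 24
Sum: -36x^4 - 30x^3 + 12x^2 - 20x + 24


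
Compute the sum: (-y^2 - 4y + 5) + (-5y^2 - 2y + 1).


Align terms by degree and add:
  -y^2 - 4y + 5
  -5y^2 - 2y + 1
= -6y^2 - 6y + 6


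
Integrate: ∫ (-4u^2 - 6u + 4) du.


Reverse power rule on each term:
  ∫ -4u^2 du = -(4/3)u^3
  ∫ -6u du = -3u^2
  ∫ 4 du = 4u
F(u) = -(4/3)u^3 - 3u^2 + 4u + C


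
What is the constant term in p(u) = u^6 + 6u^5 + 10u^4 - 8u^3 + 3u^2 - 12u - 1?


Read off the constant term: -1


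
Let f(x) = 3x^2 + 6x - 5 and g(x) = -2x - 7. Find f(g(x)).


Substitute g(x) into f:
f(g(x)) = 3*(-2x - 7)^2 + 6*(-2x - 7) + (-5)
(-2x - 7)^2 = 4x^2 + 28x + 49
Expand and combine: 12x^2 + 72x + 100


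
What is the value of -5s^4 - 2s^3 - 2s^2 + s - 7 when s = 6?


Using direct substitution:
  -5 * (6)^4 = -6480
  -2 * (6)^3 = -432
  -2 * (6)^2 = -72
  1 * (6)^1 = 6
  constant: -7
Sum = -6480 - 432 - 72 + 6 - 7 = -6985


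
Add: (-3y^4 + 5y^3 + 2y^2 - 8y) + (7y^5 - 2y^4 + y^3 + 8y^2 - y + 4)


Align terms by degree and add:
  -3y^4 + 5y^3 + 2y^2 - 8y
+ 7y^5 - 2y^4 + y^3 + 8y^2 - y + 4
= 7y^5 - 5y^4 + 6y^3 + 10y^2 - 9y + 4


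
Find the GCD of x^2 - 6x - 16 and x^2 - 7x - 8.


Factor each:
  x^2 - 6x - 16 = (x - 8)(x + 2)
  x^2 - 7x - 8 = (x - 8)(x + 1)
Common monic factor: x - 8


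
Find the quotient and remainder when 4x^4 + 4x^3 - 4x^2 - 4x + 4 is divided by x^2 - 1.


(4x^4 + 4x^3 - 4x^2 - 4x + 4) / (x^2 - 1)
Step 1: 4x^2 * (x^2 - 1) = 4x^4 - 4x^2; subtract.
Step 2: 4x * (x^2 - 1) = 4x^3 - 4x; subtract.
Step 3: 0 * (x^2 - 1) = 0; subtract.
Quotient: 4x^2 + 4x, Remainder: 4


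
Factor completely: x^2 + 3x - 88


Roots satisfy r1 + r2 = -b/a = -3 and r1*r2 = c/a = -88.
So r1 = 8, r2 = -11.
x^2 + 3x - 88 = (x - r1)(x - r2) = (x - 8)(x + 11)


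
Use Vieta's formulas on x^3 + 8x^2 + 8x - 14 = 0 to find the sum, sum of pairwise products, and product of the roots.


Monic cubic x^3+bx^2+cx+d=0: sum=-b, pairwise sum=c, product=-d.
b=8, c=8, d=-14
r1+r2+r3 = -8
r1r2+r1r3+r2r3 = 8
r1r2r3 = 14


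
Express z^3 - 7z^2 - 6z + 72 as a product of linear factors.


Try integer roots (divisors of 72). z=-3: p(-3)=0.
Divide out (z + 3): quotient is z^2 - 10z + 24.
Factor the quadratic: (z - 6)(z - 4)
Result: (z + 3)(z - 6)(z - 4)


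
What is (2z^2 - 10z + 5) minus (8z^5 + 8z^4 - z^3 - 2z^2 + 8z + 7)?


Distribute the minus sign:
  (2z^2 - 10z + 5)
- (8z^5 + 8z^4 - z^3 - 2z^2 + 8z + 7)
Negate second polynomial: -8z^5 - 8z^4 + z^3 + 2z^2 - 8z - 7
Add: -8z^5 - 8z^4 + z^3 + 4z^2 - 18z - 2


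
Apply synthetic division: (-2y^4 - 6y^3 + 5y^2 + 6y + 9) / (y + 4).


Synthetic division with c = -4. Coefficients: -2, -6, 5, 6, 9
Bring down -2.
  -2 * -4 = 8; 8 - 6 = 2
  2 * -4 = -8; -8 + 5 = -3
  -3 * -4 = 12; 12 + 6 = 18
  18 * -4 = -72; -72 + 9 = -63
Quotient: -2y^3 + 2y^2 - 3y + 18, Remainder: -63


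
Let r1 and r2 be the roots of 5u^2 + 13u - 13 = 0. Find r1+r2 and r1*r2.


For au^2+bu+c=0: sum = -b/a, product = c/a.
a=5, b=13, c=-13
Sum = -(13)/5 = -13/5
Product = (-13)/5 = -13/5


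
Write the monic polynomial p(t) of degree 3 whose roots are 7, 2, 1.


p(t) = (t - 7)(t - 2)(t - 1)
Expand: t^3 - 10t^2 + 23t - 14


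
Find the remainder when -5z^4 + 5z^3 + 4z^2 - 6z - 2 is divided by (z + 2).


By the Remainder Theorem, the remainder equals p(-2):
  -5*(-2)^4 = -80
  5*(-2)^3 = -40
  4*(-2)^2 = 16
  -6*(-2)^1 = 12
  constant: -2
Sum: -80 - 40 + 16 + 12 - 2 = -94


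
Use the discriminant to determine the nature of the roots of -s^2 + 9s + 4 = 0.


D = b^2 - 4ac = (9)^2 - 4(-1)(4) = 81 + 16 = 97
Since D > 0: two distinct irrational roots


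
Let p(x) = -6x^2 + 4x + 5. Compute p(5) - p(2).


p(5) = -125
p(2) = -11
p(5) - p(2) = -125 + 11 = -114


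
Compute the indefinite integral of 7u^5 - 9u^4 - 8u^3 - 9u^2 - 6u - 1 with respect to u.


Reverse power rule on each term:
  ∫ 7u^5 du = (7/6)u^6
  ∫ -9u^4 du = -(9/5)u^5
  ∫ -8u^3 du = -2u^4
  ∫ -9u^2 du = -3u^3
  ∫ -6u du = -3u^2
  ∫ -1 du = -u
F(u) = (7/6)u^6 - (9/5)u^5 - 2u^4 - 3u^3 - 3u^2 - u + C


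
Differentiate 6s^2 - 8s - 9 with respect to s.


Apply the power rule term by term:
  d/ds(6s^2) = 12s
  d/ds(-8s) = -8
  d/ds(-9) = 0
p'(s) = 12s - 8


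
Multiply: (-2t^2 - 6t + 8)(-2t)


Distribute each term of the first polynomial:
  (-2t^2)(-2t) = 4t^3
  (-6t)(-2t) = 12t^2
  (8)(-2t) = -16t
Sum: 4t^3 + 12t^2 - 16t


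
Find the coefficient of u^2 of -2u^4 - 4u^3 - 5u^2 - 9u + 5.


Read off the coefficient of u^2: -5


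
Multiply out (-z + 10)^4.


Expand (-z + 10)^4 by repeated multiplication:
  (-z + 10)^2 = z^2 - 20z + 100
  (-z + 10)^3 = -z^3 + 30z^2 - 300z + 1000
= z^4 - 40z^3 + 600z^2 - 4000z + 10000


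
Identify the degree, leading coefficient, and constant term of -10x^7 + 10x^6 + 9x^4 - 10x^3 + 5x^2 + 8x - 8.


Highest power of x is 7, with coefficient -10. Constant term is -8.
Degree = 7, leading coefficient = -10, constant term = -8


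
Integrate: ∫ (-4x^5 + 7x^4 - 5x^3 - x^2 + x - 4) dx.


Reverse power rule on each term:
  ∫ -4x^5 dx = -(2/3)x^6
  ∫ 7x^4 dx = (7/5)x^5
  ∫ -5x^3 dx = -(5/4)x^4
  ∫ -x^2 dx = -(1/3)x^3
  ∫ x dx = (1/2)x^2
  ∫ -4 dx = -4x
F(x) = -(2/3)x^6 + (7/5)x^5 - (5/4)x^4 - (1/3)x^3 + (1/2)x^2 - 4x + C


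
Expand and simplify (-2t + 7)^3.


Expand (-2t + 7)^3 by repeated multiplication:
  (-2t + 7)^2 = 4t^2 - 28t + 49
= -8t^3 + 84t^2 - 294t + 343


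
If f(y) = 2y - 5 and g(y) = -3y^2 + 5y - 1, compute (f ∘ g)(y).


Substitute g(y) into f:
f(g(y)) = 2*(-3y^2 + 5y - 1) + (-5)
Expand and combine: -6y^2 + 10y - 7


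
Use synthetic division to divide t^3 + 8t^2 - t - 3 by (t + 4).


Synthetic division with c = -4. Coefficients: 1, 8, -1, -3
Bring down 1.
  1 * -4 = -4; -4 + 8 = 4
  4 * -4 = -16; -16 - 1 = -17
  -17 * -4 = 68; 68 - 3 = 65
Quotient: t^2 + 4t - 17, Remainder: 65


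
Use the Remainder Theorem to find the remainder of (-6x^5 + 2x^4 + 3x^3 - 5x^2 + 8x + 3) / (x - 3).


By the Remainder Theorem, the remainder equals p(3):
  -6*(3)^5 = -1458
  2*(3)^4 = 162
  3*(3)^3 = 81
  -5*(3)^2 = -45
  8*(3)^1 = 24
  constant: 3
Sum: -1458 + 162 + 81 - 45 + 24 + 3 = -1233


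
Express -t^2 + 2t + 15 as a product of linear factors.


Roots satisfy r1 + r2 = -b/a = 2 and r1*r2 = c/a = -15.
So r1 = 5, r2 = -3.
-t^2 + 2t + 15 = -(t - r1)(t - r2) = -(t - 5)(t + 3)


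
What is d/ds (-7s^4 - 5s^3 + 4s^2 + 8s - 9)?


Apply the power rule term by term:
  d/ds(-7s^4) = -28s^3
  d/ds(-5s^3) = -15s^2
  d/ds(4s^2) = 8s
  d/ds(8s) = 8
  d/ds(-9) = 0
p'(s) = -28s^3 - 15s^2 + 8s + 8


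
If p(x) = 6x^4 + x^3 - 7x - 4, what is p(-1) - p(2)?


p(-1) = 8
p(2) = 86
p(-1) - p(2) = 8 - 86 = -78


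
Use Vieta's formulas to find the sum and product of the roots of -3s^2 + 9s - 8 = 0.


For as^2+bs+c=0: sum = -b/a, product = c/a.
a=-3, b=9, c=-8
Sum = -(9)/-3 = 3
Product = (-8)/-3 = 8/3


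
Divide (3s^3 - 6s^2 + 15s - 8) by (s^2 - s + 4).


(3s^3 - 6s^2 + 15s - 8) / (s^2 - s + 4)
Step 1: 3s * (s^2 - s + 4) = 3s^3 - 3s^2 + 12s; subtract.
Step 2: -3 * (s^2 - s + 4) = -3s^2 + 3s - 12; subtract.
Quotient: 3s - 3, Remainder: 4


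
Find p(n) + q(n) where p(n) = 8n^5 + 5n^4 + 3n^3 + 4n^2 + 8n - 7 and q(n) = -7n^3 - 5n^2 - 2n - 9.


Align terms by degree and add:
  8n^5 + 5n^4 + 3n^3 + 4n^2 + 8n - 7
  -7n^3 - 5n^2 - 2n - 9
= 8n^5 + 5n^4 - 4n^3 - n^2 + 6n - 16


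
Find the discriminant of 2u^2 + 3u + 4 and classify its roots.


D = b^2 - 4ac = (3)^2 - 4(2)(4) = 9 - 32 = -23
Since D < 0: two complex conjugate roots (no real roots)


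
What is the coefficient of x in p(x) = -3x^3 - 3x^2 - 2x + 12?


Read off the coefficient of x: -2


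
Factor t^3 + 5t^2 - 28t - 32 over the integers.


Try integer roots (divisors of -32). t=-8: p(-8)=0.
Divide out (t + 8): quotient is t^2 - 3t - 4.
Factor the quadratic: (t - 4)(t + 1)
Result: (t + 8)(t - 4)(t + 1)


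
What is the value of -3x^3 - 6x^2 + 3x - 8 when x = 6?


Using direct substitution:
  -3 * (6)^3 = -648
  -6 * (6)^2 = -216
  3 * (6)^1 = 18
  constant: -8
Sum = -648 - 216 + 18 - 8 = -854


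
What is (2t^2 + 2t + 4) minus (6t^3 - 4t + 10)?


Distribute the minus sign:
  (2t^2 + 2t + 4)
- (6t^3 - 4t + 10)
Negate second polynomial: -6t^3 + 4t - 10
Add: -6t^3 + 2t^2 + 6t - 6


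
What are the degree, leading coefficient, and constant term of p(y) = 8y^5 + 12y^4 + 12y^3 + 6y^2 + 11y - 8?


Highest power of y is 5, with coefficient 8. Constant term is -8.
Degree = 5, leading coefficient = 8, constant term = -8


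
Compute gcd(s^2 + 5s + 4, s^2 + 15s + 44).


Factor each:
  s^2 + 5s + 4 = (s + 4)(s + 1)
  s^2 + 15s + 44 = (s + 4)(s + 11)
Common monic factor: s + 4


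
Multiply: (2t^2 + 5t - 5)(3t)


Distribute each term of the first polynomial:
  (2t^2)(3t) = 6t^3
  (5t)(3t) = 15t^2
  (-5)(3t) = -15t
Sum: 6t^3 + 15t^2 - 15t


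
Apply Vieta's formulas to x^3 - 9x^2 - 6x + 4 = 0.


Monic cubic x^3+bx^2+cx+d=0: sum=-b, pairwise sum=c, product=-d.
b=-9, c=-6, d=4
r1+r2+r3 = 9
r1r2+r1r3+r2r3 = -6
r1r2r3 = -4


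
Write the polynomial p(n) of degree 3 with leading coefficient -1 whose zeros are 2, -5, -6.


p(n) = -(n - 2)(n + 5)(n + 6)
Expand: -n^3 - 9n^2 - 8n + 60


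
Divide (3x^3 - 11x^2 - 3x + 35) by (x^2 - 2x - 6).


(3x^3 - 11x^2 - 3x + 35) / (x^2 - 2x - 6)
Step 1: 3x * (x^2 - 2x - 6) = 3x^3 - 6x^2 - 18x; subtract.
Step 2: -5 * (x^2 - 2x - 6) = -5x^2 + 10x + 30; subtract.
Quotient: 3x - 5, Remainder: 5x + 5


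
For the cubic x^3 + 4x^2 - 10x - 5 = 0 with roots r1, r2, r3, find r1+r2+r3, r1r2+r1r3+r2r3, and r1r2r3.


Monic cubic x^3+bx^2+cx+d=0: sum=-b, pairwise sum=c, product=-d.
b=4, c=-10, d=-5
r1+r2+r3 = -4
r1r2+r1r3+r2r3 = -10
r1r2r3 = 5


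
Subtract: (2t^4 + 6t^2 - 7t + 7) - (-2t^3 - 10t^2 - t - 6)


Distribute the minus sign:
  (2t^4 + 6t^2 - 7t + 7)
- (-2t^3 - 10t^2 - t - 6)
Negate second polynomial: 2t^3 + 10t^2 + t + 6
Add: 2t^4 + 2t^3 + 16t^2 - 6t + 13


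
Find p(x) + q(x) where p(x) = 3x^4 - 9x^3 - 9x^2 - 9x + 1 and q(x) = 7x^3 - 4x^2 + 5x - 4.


Align terms by degree and add:
  3x^4 - 9x^3 - 9x^2 - 9x + 1
+ 7x^3 - 4x^2 + 5x - 4
= 3x^4 - 2x^3 - 13x^2 - 4x - 3


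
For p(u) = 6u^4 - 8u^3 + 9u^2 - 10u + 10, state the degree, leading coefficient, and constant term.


Highest power of u is 4, with coefficient 6. Constant term is 10.
Degree = 4, leading coefficient = 6, constant term = 10


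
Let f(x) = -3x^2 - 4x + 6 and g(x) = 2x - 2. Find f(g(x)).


Substitute g(x) into f:
f(g(x)) = -3*(2x - 2)^2 + (-4)*(2x - 2) + 6
(2x - 2)^2 = 4x^2 - 8x + 4
Expand and combine: -12x^2 + 16x + 2


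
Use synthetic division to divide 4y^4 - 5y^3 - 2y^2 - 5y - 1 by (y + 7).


Synthetic division with c = -7. Coefficients: 4, -5, -2, -5, -1
Bring down 4.
  4 * -7 = -28; -28 - 5 = -33
  -33 * -7 = 231; 231 - 2 = 229
  229 * -7 = -1603; -1603 - 5 = -1608
  -1608 * -7 = 11256; 11256 - 1 = 11255
Quotient: 4y^3 - 33y^2 + 229y - 1608, Remainder: 11255


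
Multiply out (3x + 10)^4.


Expand (3x + 10)^4 by repeated multiplication:
  (3x + 10)^2 = 9x^2 + 60x + 100
  (3x + 10)^3 = 27x^3 + 270x^2 + 900x + 1000
= 81x^4 + 1080x^3 + 5400x^2 + 12000x + 10000


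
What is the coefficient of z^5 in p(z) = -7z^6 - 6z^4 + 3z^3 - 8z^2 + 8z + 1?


Read off the coefficient of z^5: 0


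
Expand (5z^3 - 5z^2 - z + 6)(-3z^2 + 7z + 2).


Distribute each term of the first polynomial:
  (5z^3)(-3z^2 + 7z + 2) = -15z^5 + 35z^4 + 10z^3
  (-5z^2)(-3z^2 + 7z + 2) = 15z^4 - 35z^3 - 10z^2
  (-z)(-3z^2 + 7z + 2) = 3z^3 - 7z^2 - 2z
  (6)(-3z^2 + 7z + 2) = -18z^2 + 42z + 12
Sum: -15z^5 + 50z^4 - 22z^3 - 35z^2 + 40z + 12


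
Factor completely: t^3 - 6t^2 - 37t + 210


Try integer roots (divisors of 210). t=-6: p(-6)=0.
Divide out (t + 6): quotient is t^2 - 12t + 35.
Factor the quadratic: (t - 5)(t - 7)
Result: (t + 6)(t - 5)(t - 7)


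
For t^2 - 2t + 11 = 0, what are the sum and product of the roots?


For at^2+bt+c=0: sum = -b/a, product = c/a.
a=1, b=-2, c=11
Sum = -(-2)/1 = 2
Product = (11)/1 = 11


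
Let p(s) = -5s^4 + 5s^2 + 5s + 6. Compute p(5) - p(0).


p(5) = -2969
p(0) = 6
p(5) - p(0) = -2969 - 6 = -2975


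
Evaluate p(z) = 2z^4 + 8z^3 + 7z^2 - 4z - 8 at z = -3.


Using direct substitution:
  2 * (-3)^4 = 162
  8 * (-3)^3 = -216
  7 * (-3)^2 = 63
  -4 * (-3)^1 = 12
  constant: -8
Sum = 162 - 216 + 63 + 12 - 8 = 13


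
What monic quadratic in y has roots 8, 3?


p(y) = (y - 8)(y - 3)
Expand: y^2 - 11y + 24


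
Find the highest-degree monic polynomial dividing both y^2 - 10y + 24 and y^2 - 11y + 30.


Factor each:
  y^2 - 10y + 24 = (y - 6)(y - 4)
  y^2 - 11y + 30 = (y - 6)(y - 5)
Common monic factor: y - 6


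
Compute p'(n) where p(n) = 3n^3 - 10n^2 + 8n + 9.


Apply the power rule term by term:
  d/dn(3n^3) = 9n^2
  d/dn(-10n^2) = -20n
  d/dn(8n) = 8
  d/dn(9) = 0
p'(n) = 9n^2 - 20n + 8


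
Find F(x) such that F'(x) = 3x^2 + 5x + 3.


Reverse power rule on each term:
  ∫ 3x^2 dx = x^3
  ∫ 5x dx = (5/2)x^2
  ∫ 3 dx = 3x
F(x) = x^3 + (5/2)x^2 + 3x + C


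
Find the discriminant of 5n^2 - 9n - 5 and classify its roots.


D = b^2 - 4ac = (-9)^2 - 4(5)(-5) = 81 + 100 = 181
Since D > 0: two distinct irrational roots


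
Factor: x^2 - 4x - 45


Roots satisfy r1 + r2 = -b/a = 4 and r1*r2 = c/a = -45.
So r1 = 9, r2 = -5.
x^2 - 4x - 45 = (x - r1)(x - r2) = (x - 9)(x + 5)


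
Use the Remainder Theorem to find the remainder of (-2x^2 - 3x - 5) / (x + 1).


By the Remainder Theorem, the remainder equals p(-1):
  -2*(-1)^2 = -2
  -3*(-1)^1 = 3
  constant: -5
Sum: -2 + 3 - 5 = -4


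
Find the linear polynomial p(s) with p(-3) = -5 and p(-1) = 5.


p(s) = ms + b. Using p(-3)=-5, p(-1)=5:
m = (-5 - 5)/(-3 + 1) = -10/-2 = 5
b = -5 - m*(-3) = -5 + 15 = 10
p(s) = 5s + 10


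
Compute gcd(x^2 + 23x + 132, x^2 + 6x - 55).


Factor each:
  x^2 + 23x + 132 = (x + 11)(x + 12)
  x^2 + 6x - 55 = (x + 11)(x - 5)
Common monic factor: x + 11


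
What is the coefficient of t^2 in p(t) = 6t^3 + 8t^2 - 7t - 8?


Read off the coefficient of t^2: 8


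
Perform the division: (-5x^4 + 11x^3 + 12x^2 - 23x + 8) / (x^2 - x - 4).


(-5x^4 + 11x^3 + 12x^2 - 23x + 8) / (x^2 - x - 4)
Step 1: -5x^2 * (x^2 - x - 4) = -5x^4 + 5x^3 + 20x^2; subtract.
Step 2: 6x * (x^2 - x - 4) = 6x^3 - 6x^2 - 24x; subtract.
Step 3: -2 * (x^2 - x - 4) = -2x^2 + 2x + 8; subtract.
Quotient: -5x^2 + 6x - 2, Remainder: -x


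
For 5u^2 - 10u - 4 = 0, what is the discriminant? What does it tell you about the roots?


D = b^2 - 4ac = (-10)^2 - 4(5)(-4) = 100 + 80 = 180
Since D > 0: two distinct irrational roots


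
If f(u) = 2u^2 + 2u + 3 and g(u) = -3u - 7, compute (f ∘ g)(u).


Substitute g(u) into f:
f(g(u)) = 2*(-3u - 7)^2 + 2*(-3u - 7) + 3
(-3u - 7)^2 = 9u^2 + 42u + 49
Expand and combine: 18u^2 + 78u + 87


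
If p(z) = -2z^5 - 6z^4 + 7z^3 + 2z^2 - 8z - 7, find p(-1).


Using direct substitution:
  -2 * (-1)^5 = 2
  -6 * (-1)^4 = -6
  7 * (-1)^3 = -7
  2 * (-1)^2 = 2
  -8 * (-1)^1 = 8
  constant: -7
Sum = 2 - 6 - 7 + 2 + 8 - 7 = -8


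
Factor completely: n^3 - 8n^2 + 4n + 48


Try integer roots (divisors of 48). n=4: p(4)=0.
Divide out (n - 4): quotient is n^2 - 4n - 12.
Factor the quadratic: (n + 2)(n - 6)
Result: (n - 4)(n + 2)(n - 6)


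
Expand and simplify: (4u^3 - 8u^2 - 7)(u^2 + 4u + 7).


Distribute each term of the first polynomial:
  (4u^3)(u^2 + 4u + 7) = 4u^5 + 16u^4 + 28u^3
  (-8u^2)(u^2 + 4u + 7) = -8u^4 - 32u^3 - 56u^2
  (-7)(u^2 + 4u + 7) = -7u^2 - 28u - 49
Sum: 4u^5 + 8u^4 - 4u^3 - 63u^2 - 28u - 49


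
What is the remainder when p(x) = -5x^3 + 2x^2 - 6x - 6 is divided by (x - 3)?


By the Remainder Theorem, the remainder equals p(3):
  -5*(3)^3 = -135
  2*(3)^2 = 18
  -6*(3)^1 = -18
  constant: -6
Sum: -135 + 18 - 18 - 6 = -141


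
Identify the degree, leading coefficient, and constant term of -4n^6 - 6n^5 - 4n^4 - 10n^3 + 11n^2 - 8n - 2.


Highest power of n is 6, with coefficient -4. Constant term is -2.
Degree = 6, leading coefficient = -4, constant term = -2


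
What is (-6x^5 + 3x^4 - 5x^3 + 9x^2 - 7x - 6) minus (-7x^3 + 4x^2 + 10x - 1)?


Distribute the minus sign:
  (-6x^5 + 3x^4 - 5x^3 + 9x^2 - 7x - 6)
- (-7x^3 + 4x^2 + 10x - 1)
Negate second polynomial: 7x^3 - 4x^2 - 10x + 1
Add: -6x^5 + 3x^4 + 2x^3 + 5x^2 - 17x - 5


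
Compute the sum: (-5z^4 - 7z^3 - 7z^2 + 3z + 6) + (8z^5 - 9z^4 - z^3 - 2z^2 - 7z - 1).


Align terms by degree and add:
  -5z^4 - 7z^3 - 7z^2 + 3z + 6
+ 8z^5 - 9z^4 - z^3 - 2z^2 - 7z - 1
= 8z^5 - 14z^4 - 8z^3 - 9z^2 - 4z + 5


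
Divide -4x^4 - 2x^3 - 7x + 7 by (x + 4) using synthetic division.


Synthetic division with c = -4. Coefficients: -4, -2, 0, -7, 7
Bring down -4.
  -4 * -4 = 16; 16 - 2 = 14
  14 * -4 = -56; -56 + 0 = -56
  -56 * -4 = 224; 224 - 7 = 217
  217 * -4 = -868; -868 + 7 = -861
Quotient: -4x^3 + 14x^2 - 56x + 217, Remainder: -861


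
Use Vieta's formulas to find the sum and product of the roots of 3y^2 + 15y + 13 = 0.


For ay^2+by+c=0: sum = -b/a, product = c/a.
a=3, b=15, c=13
Sum = -(15)/3 = -5
Product = (13)/3 = 13/3


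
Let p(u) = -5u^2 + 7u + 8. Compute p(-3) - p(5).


p(-3) = -58
p(5) = -82
p(-3) - p(5) = -58 + 82 = 24


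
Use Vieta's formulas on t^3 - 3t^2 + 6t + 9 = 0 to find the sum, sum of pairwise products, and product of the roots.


Monic cubic t^3+bt^2+ct+d=0: sum=-b, pairwise sum=c, product=-d.
b=-3, c=6, d=9
r1+r2+r3 = 3
r1r2+r1r3+r2r3 = 6
r1r2r3 = -9


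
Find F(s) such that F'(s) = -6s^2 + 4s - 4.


Reverse power rule on each term:
  ∫ -6s^2 ds = -2s^3
  ∫ 4s ds = 2s^2
  ∫ -4 ds = -4s
F(s) = -2s^3 + 2s^2 - 4s + C


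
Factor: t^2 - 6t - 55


Roots satisfy r1 + r2 = -b/a = 6 and r1*r2 = c/a = -55.
So r1 = 11, r2 = -5.
t^2 - 6t - 55 = (t - r1)(t - r2) = (t - 11)(t + 5)


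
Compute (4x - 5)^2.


Expand (4x - 5)^2 by repeated multiplication:
= 16x^2 - 40x + 25


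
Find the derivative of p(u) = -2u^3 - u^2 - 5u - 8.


Apply the power rule term by term:
  d/du(-2u^3) = -6u^2
  d/du(-u^2) = -2u
  d/du(-5u) = -5
  d/du(-8) = 0
p'(u) = -6u^2 - 2u - 5


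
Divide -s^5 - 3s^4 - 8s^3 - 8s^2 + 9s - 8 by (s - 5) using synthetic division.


Synthetic division with c = 5. Coefficients: -1, -3, -8, -8, 9, -8
Bring down -1.
  -1 * 5 = -5; -5 - 3 = -8
  -8 * 5 = -40; -40 - 8 = -48
  -48 * 5 = -240; -240 - 8 = -248
  -248 * 5 = -1240; -1240 + 9 = -1231
  -1231 * 5 = -6155; -6155 - 8 = -6163
Quotient: -s^4 - 8s^3 - 48s^2 - 248s - 1231, Remainder: -6163


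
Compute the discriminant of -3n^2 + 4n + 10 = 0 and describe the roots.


D = b^2 - 4ac = (4)^2 - 4(-3)(10) = 16 + 120 = 136
Since D > 0: two distinct irrational roots


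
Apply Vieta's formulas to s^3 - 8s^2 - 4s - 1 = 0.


Monic cubic s^3+bs^2+cs+d=0: sum=-b, pairwise sum=c, product=-d.
b=-8, c=-4, d=-1
r1+r2+r3 = 8
r1r2+r1r3+r2r3 = -4
r1r2r3 = 1


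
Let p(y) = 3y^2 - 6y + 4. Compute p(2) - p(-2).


p(2) = 4
p(-2) = 28
p(2) - p(-2) = 4 - 28 = -24


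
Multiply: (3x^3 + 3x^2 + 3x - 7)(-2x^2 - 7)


Distribute each term of the first polynomial:
  (3x^3)(-2x^2 - 7) = -6x^5 - 21x^3
  (3x^2)(-2x^2 - 7) = -6x^4 - 21x^2
  (3x)(-2x^2 - 7) = -6x^3 - 21x
  (-7)(-2x^2 - 7) = 14x^2 + 49
Sum: -6x^5 - 6x^4 - 27x^3 - 7x^2 - 21x + 49


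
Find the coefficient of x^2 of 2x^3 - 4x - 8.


Read off the coefficient of x^2: 0


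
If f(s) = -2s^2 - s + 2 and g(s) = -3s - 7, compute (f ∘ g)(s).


Substitute g(s) into f:
f(g(s)) = -2*(-3s - 7)^2 + (-1)*(-3s - 7) + 2
(-3s - 7)^2 = 9s^2 + 42s + 49
Expand and combine: -18s^2 - 81s - 89


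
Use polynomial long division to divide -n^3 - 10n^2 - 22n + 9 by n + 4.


(-n^3 - 10n^2 - 22n + 9) / (n + 4)
Step 1: -n^2 * (n + 4) = -n^3 - 4n^2; subtract.
Step 2: -6n * (n + 4) = -6n^2 - 24n; subtract.
Step 3: 2 * (n + 4) = 2n + 8; subtract.
Quotient: -n^2 - 6n + 2, Remainder: 1


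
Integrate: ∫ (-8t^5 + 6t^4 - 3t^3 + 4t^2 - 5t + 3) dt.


Reverse power rule on each term:
  ∫ -8t^5 dt = -(4/3)t^6
  ∫ 6t^4 dt = (6/5)t^5
  ∫ -3t^3 dt = -(3/4)t^4
  ∫ 4t^2 dt = (4/3)t^3
  ∫ -5t dt = -(5/2)t^2
  ∫ 3 dt = 3t
F(t) = -(4/3)t^6 + (6/5)t^5 - (3/4)t^4 + (4/3)t^3 - (5/2)t^2 + 3t + C


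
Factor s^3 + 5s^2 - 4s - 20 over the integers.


Try integer roots (divisors of -20). s=2: p(2)=0.
Divide out (s - 2): quotient is s^2 + 7s + 10.
Factor the quadratic: (s + 5)(s + 2)
Result: (s - 2)(s + 5)(s + 2)


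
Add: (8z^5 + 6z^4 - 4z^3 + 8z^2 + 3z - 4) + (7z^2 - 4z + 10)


Align terms by degree and add:
  8z^5 + 6z^4 - 4z^3 + 8z^2 + 3z - 4
+ 7z^2 - 4z + 10
= 8z^5 + 6z^4 - 4z^3 + 15z^2 - z + 6


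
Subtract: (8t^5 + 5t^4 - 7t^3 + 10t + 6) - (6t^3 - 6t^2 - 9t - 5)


Distribute the minus sign:
  (8t^5 + 5t^4 - 7t^3 + 10t + 6)
- (6t^3 - 6t^2 - 9t - 5)
Negate second polynomial: -6t^3 + 6t^2 + 9t + 5
Add: 8t^5 + 5t^4 - 13t^3 + 6t^2 + 19t + 11


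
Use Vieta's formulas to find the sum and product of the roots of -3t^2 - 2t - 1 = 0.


For at^2+bt+c=0: sum = -b/a, product = c/a.
a=-3, b=-2, c=-1
Sum = -(-2)/-3 = -2/3
Product = (-1)/-3 = 1/3


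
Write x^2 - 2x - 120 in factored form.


Roots satisfy r1 + r2 = -b/a = 2 and r1*r2 = c/a = -120.
So r1 = -10, r2 = 12.
x^2 - 2x - 120 = (x - r1)(x - r2) = (x + 10)(x - 12)


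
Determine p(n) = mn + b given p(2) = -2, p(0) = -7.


p(n) = mn + b. Using p(2)=-2, p(0)=-7:
m = (-2 + 7)/(2) = 5/2 = 5/2
b = -2 - m*(2) = -2 - 5 = -7
p(n) = (5/2)n - 7
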